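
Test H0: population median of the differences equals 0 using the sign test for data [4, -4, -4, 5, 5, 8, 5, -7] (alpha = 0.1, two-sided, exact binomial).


Step 1: Discard zero differences. Original n = 8; n_eff = number of nonzero differences = 8.
Nonzero differences (with sign): +4, -4, -4, +5, +5, +8, +5, -7
Step 2: Count signs: positive = 5, negative = 3.
Step 3: Under H0: P(positive) = 0.5, so the number of positives S ~ Bin(8, 0.5).
Step 4: Two-sided exact p-value = sum of Bin(8,0.5) probabilities at or below the observed probability = 0.726562.
Step 5: alpha = 0.1. fail to reject H0.

n_eff = 8, pos = 5, neg = 3, p = 0.726562, fail to reject H0.


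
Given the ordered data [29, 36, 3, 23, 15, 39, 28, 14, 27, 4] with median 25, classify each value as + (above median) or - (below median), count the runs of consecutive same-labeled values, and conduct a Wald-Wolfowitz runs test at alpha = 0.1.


Step 1: Compute median = 25; label A = above, B = below.
Labels in order: AABBBAABAB  (n_A = 5, n_B = 5)
Step 2: Count runs R = 6.
Step 3: Under H0 (random ordering), E[R] = 2*n_A*n_B/(n_A+n_B) + 1 = 2*5*5/10 + 1 = 6.0000.
        Var[R] = 2*n_A*n_B*(2*n_A*n_B - n_A - n_B) / ((n_A+n_B)^2 * (n_A+n_B-1)) = 2000/900 = 2.2222.
        SD[R] = 1.4907.
Step 4: R = E[R], so z = 0 with no continuity correction.
Step 5: Two-sided p-value via normal approximation = 2*(1 - Phi(|z|)) = 1.000000.
Step 6: alpha = 0.1. fail to reject H0.

R = 6, z = 0.0000, p = 1.000000, fail to reject H0.


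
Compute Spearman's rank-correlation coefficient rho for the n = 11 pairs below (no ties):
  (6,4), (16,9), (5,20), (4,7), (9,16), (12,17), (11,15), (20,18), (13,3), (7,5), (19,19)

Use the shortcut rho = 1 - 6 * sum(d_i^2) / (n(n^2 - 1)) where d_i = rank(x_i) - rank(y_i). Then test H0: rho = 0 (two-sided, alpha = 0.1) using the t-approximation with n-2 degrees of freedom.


Step 1: Rank x and y separately (midranks; no ties here).
rank(x): 6->3, 16->9, 5->2, 4->1, 9->5, 12->7, 11->6, 20->11, 13->8, 7->4, 19->10
rank(y): 4->2, 9->5, 20->11, 7->4, 16->7, 17->8, 15->6, 18->9, 3->1, 5->3, 19->10
Step 2: d_i = R_x(i) - R_y(i); compute d_i^2.
  (3-2)^2=1, (9-5)^2=16, (2-11)^2=81, (1-4)^2=9, (5-7)^2=4, (7-8)^2=1, (6-6)^2=0, (11-9)^2=4, (8-1)^2=49, (4-3)^2=1, (10-10)^2=0
sum(d^2) = 166.
Step 3: rho = 1 - 6*166 / (11*(11^2 - 1)) = 1 - 996/1320 = 0.245455.
Step 4: Under H0, t = rho * sqrt((n-2)/(1-rho^2)) = 0.7596 ~ t(9).
Step 5: Two-sided p-value from the t-distribution with 9 df = 0.466922.
Step 6: alpha = 0.1. fail to reject H0.

rho = 0.2455, p = 0.466922, fail to reject H0 at alpha = 0.1.


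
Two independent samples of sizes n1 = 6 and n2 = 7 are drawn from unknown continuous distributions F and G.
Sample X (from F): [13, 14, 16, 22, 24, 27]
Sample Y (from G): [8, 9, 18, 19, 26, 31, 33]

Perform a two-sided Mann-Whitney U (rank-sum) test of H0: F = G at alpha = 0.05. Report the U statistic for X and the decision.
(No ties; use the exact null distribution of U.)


Step 1: Combine and sort all 13 observations; assign midranks.
sorted (value, group): (8,Y), (9,Y), (13,X), (14,X), (16,X), (18,Y), (19,Y), (22,X), (24,X), (26,Y), (27,X), (31,Y), (33,Y)
ranks: 8->1, 9->2, 13->3, 14->4, 16->5, 18->6, 19->7, 22->8, 24->9, 26->10, 27->11, 31->12, 33->13
Step 2: Rank sum for X: R1 = 3 + 4 + 5 + 8 + 9 + 11 = 40.
Step 3: U_X = R1 - n1(n1+1)/2 = 40 - 6*7/2 = 40 - 21 = 19.
       U_Y = n1*n2 - U_X = 42 - 19 = 23.
Step 4: No ties, so the exact null distribution of U (based on enumerating the C(13,6) = 1716 equally likely rank assignments) gives the two-sided p-value.
Step 5: p-value = 0.835664; compare to alpha = 0.05. fail to reject H0.

U_X = 19, p = 0.835664, fail to reject H0 at alpha = 0.05.


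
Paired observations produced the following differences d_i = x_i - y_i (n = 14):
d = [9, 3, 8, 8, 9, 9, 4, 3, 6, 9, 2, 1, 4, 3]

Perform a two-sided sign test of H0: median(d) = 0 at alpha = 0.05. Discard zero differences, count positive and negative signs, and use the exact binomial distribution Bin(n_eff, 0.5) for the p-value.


Step 1: Discard zero differences. Original n = 14; n_eff = number of nonzero differences = 14.
Nonzero differences (with sign): +9, +3, +8, +8, +9, +9, +4, +3, +6, +9, +2, +1, +4, +3
Step 2: Count signs: positive = 14, negative = 0.
Step 3: Under H0: P(positive) = 0.5, so the number of positives S ~ Bin(14, 0.5).
Step 4: Two-sided exact p-value = sum of Bin(14,0.5) probabilities at or below the observed probability = 0.000122.
Step 5: alpha = 0.05. reject H0.

n_eff = 14, pos = 14, neg = 0, p = 0.000122, reject H0.


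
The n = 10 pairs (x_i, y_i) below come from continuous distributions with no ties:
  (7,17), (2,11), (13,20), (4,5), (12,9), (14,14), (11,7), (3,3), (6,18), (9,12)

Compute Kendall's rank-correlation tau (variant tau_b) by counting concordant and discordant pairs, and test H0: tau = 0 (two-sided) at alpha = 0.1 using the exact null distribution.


Step 1: Enumerate the 45 unordered pairs (i,j) with i<j and classify each by sign(x_j-x_i) * sign(y_j-y_i).
  (1,2):dx=-5,dy=-6->C; (1,3):dx=+6,dy=+3->C; (1,4):dx=-3,dy=-12->C; (1,5):dx=+5,dy=-8->D
  (1,6):dx=+7,dy=-3->D; (1,7):dx=+4,dy=-10->D; (1,8):dx=-4,dy=-14->C; (1,9):dx=-1,dy=+1->D
  (1,10):dx=+2,dy=-5->D; (2,3):dx=+11,dy=+9->C; (2,4):dx=+2,dy=-6->D; (2,5):dx=+10,dy=-2->D
  (2,6):dx=+12,dy=+3->C; (2,7):dx=+9,dy=-4->D; (2,8):dx=+1,dy=-8->D; (2,9):dx=+4,dy=+7->C
  (2,10):dx=+7,dy=+1->C; (3,4):dx=-9,dy=-15->C; (3,5):dx=-1,dy=-11->C; (3,6):dx=+1,dy=-6->D
  (3,7):dx=-2,dy=-13->C; (3,8):dx=-10,dy=-17->C; (3,9):dx=-7,dy=-2->C; (3,10):dx=-4,dy=-8->C
  (4,5):dx=+8,dy=+4->C; (4,6):dx=+10,dy=+9->C; (4,7):dx=+7,dy=+2->C; (4,8):dx=-1,dy=-2->C
  (4,9):dx=+2,dy=+13->C; (4,10):dx=+5,dy=+7->C; (5,6):dx=+2,dy=+5->C; (5,7):dx=-1,dy=-2->C
  (5,8):dx=-9,dy=-6->C; (5,9):dx=-6,dy=+9->D; (5,10):dx=-3,dy=+3->D; (6,7):dx=-3,dy=-7->C
  (6,8):dx=-11,dy=-11->C; (6,9):dx=-8,dy=+4->D; (6,10):dx=-5,dy=-2->C; (7,8):dx=-8,dy=-4->C
  (7,9):dx=-5,dy=+11->D; (7,10):dx=-2,dy=+5->D; (8,9):dx=+3,dy=+15->C; (8,10):dx=+6,dy=+9->C
  (9,10):dx=+3,dy=-6->D
Step 2: C = 29, D = 16, total pairs = 45.
Step 3: tau = (C - D)/(n(n-1)/2) = (29 - 16)/45 = 0.288889.
Step 4: Exact two-sided p-value (enumerate n! = 3628800 permutations of y under H0): p = 0.291248.
Step 5: alpha = 0.1. fail to reject H0.

tau_b = 0.2889 (C=29, D=16), p = 0.291248, fail to reject H0.


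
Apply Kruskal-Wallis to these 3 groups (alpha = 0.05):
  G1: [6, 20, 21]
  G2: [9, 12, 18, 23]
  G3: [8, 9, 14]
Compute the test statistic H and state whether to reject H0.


Step 1: Combine all N = 10 observations and assign midranks.
sorted (value, group, rank): (6,G1,1), (8,G3,2), (9,G2,3.5), (9,G3,3.5), (12,G2,5), (14,G3,6), (18,G2,7), (20,G1,8), (21,G1,9), (23,G2,10)
Step 2: Sum ranks within each group.
R_1 = 18 (n_1 = 3)
R_2 = 25.5 (n_2 = 4)
R_3 = 11.5 (n_3 = 3)
Step 3: H = 12/(N(N+1)) * sum(R_i^2/n_i) - 3(N+1)
     = 12/(10*11) * (18^2/3 + 25.5^2/4 + 11.5^2/3) - 3*11
     = 0.109091 * 314.646 - 33
     = 1.325000.
Step 4: Ties present; correction factor C = 1 - 6/(10^3 - 10) = 0.993939. Corrected H = 1.325000 / 0.993939 = 1.333079.
Step 5: Under H0, H ~ chi^2(2); p-value = 0.513482.
Step 6: alpha = 0.05. fail to reject H0.

H = 1.3331, df = 2, p = 0.513482, fail to reject H0.


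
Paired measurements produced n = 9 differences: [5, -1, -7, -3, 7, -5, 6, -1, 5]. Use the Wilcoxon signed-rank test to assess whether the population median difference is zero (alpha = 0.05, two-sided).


Step 1: Drop any zero differences (none here) and take |d_i|.
|d| = [5, 1, 7, 3, 7, 5, 6, 1, 5]
Step 2: Midrank |d_i| (ties get averaged ranks).
ranks: |5|->5, |1|->1.5, |7|->8.5, |3|->3, |7|->8.5, |5|->5, |6|->7, |1|->1.5, |5|->5
Step 3: Attach original signs; sum ranks with positive sign and with negative sign.
W+ = 5 + 8.5 + 7 + 5 = 25.5
W- = 1.5 + 8.5 + 3 + 5 + 1.5 = 19.5
(Check: W+ + W- = 45 should equal n(n+1)/2 = 45.)
Step 4: Test statistic W = min(W+, W-) = 19.5.
Step 5: Ties in |d|, so use the tie-corrected normal approximation.
        E[W] = n(n+1)/4 = 9*10/4 = 22.5.
        Tie groups: |d|=1 (t=2), |d|=5 (t=3), |d|=7 (t=2); sum(t^3 - t) = 36.
        Var[W] = n(n+1)(2n+1)/24 - sum(t^3-t)/48 = 1710/24 - 36/48 = 70.5.
        z = (W - E[W]) / sqrt(Var[W]) = (19.5 - 22.5) / 8.3964 = -0.3573.
        Two-sided p = 2*Phi(z) = 0.720871.
Step 6: alpha = 0.05. fail to reject H0.

W+ = 25.5, W- = 19.5, W = min = 19.5, p = 0.720871, fail to reject H0.


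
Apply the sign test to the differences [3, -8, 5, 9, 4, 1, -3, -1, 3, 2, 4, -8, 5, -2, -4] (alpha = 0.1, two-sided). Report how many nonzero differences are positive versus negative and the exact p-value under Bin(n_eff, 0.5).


Step 1: Discard zero differences. Original n = 15; n_eff = number of nonzero differences = 15.
Nonzero differences (with sign): +3, -8, +5, +9, +4, +1, -3, -1, +3, +2, +4, -8, +5, -2, -4
Step 2: Count signs: positive = 9, negative = 6.
Step 3: Under H0: P(positive) = 0.5, so the number of positives S ~ Bin(15, 0.5).
Step 4: Two-sided exact p-value = sum of Bin(15,0.5) probabilities at or below the observed probability = 0.607239.
Step 5: alpha = 0.1. fail to reject H0.

n_eff = 15, pos = 9, neg = 6, p = 0.607239, fail to reject H0.


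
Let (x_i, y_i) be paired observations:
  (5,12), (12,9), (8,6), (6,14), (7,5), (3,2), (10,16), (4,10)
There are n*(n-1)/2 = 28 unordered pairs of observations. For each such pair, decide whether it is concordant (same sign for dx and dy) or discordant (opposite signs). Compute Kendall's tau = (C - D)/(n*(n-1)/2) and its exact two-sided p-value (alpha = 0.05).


Step 1: Enumerate the 28 unordered pairs (i,j) with i<j and classify each by sign(x_j-x_i) * sign(y_j-y_i).
  (1,2):dx=+7,dy=-3->D; (1,3):dx=+3,dy=-6->D; (1,4):dx=+1,dy=+2->C; (1,5):dx=+2,dy=-7->D
  (1,6):dx=-2,dy=-10->C; (1,7):dx=+5,dy=+4->C; (1,8):dx=-1,dy=-2->C; (2,3):dx=-4,dy=-3->C
  (2,4):dx=-6,dy=+5->D; (2,5):dx=-5,dy=-4->C; (2,6):dx=-9,dy=-7->C; (2,7):dx=-2,dy=+7->D
  (2,8):dx=-8,dy=+1->D; (3,4):dx=-2,dy=+8->D; (3,5):dx=-1,dy=-1->C; (3,6):dx=-5,dy=-4->C
  (3,7):dx=+2,dy=+10->C; (3,8):dx=-4,dy=+4->D; (4,5):dx=+1,dy=-9->D; (4,6):dx=-3,dy=-12->C
  (4,7):dx=+4,dy=+2->C; (4,8):dx=-2,dy=-4->C; (5,6):dx=-4,dy=-3->C; (5,7):dx=+3,dy=+11->C
  (5,8):dx=-3,dy=+5->D; (6,7):dx=+7,dy=+14->C; (6,8):dx=+1,dy=+8->C; (7,8):dx=-6,dy=-6->C
Step 2: C = 18, D = 10, total pairs = 28.
Step 3: tau = (C - D)/(n(n-1)/2) = (18 - 10)/28 = 0.285714.
Step 4: Exact two-sided p-value (enumerate n! = 40320 permutations of y under H0): p = 0.398760.
Step 5: alpha = 0.05. fail to reject H0.

tau_b = 0.2857 (C=18, D=10), p = 0.398760, fail to reject H0.


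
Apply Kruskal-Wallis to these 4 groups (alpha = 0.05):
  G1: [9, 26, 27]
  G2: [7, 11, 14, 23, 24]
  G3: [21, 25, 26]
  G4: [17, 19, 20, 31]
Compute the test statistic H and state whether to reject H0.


Step 1: Combine all N = 15 observations and assign midranks.
sorted (value, group, rank): (7,G2,1), (9,G1,2), (11,G2,3), (14,G2,4), (17,G4,5), (19,G4,6), (20,G4,7), (21,G3,8), (23,G2,9), (24,G2,10), (25,G3,11), (26,G1,12.5), (26,G3,12.5), (27,G1,14), (31,G4,15)
Step 2: Sum ranks within each group.
R_1 = 28.5 (n_1 = 3)
R_2 = 27 (n_2 = 5)
R_3 = 31.5 (n_3 = 3)
R_4 = 33 (n_4 = 4)
Step 3: H = 12/(N(N+1)) * sum(R_i^2/n_i) - 3(N+1)
     = 12/(15*16) * (28.5^2/3 + 27^2/5 + 31.5^2/3 + 33^2/4) - 3*16
     = 0.050000 * 1019.55 - 48
     = 2.977500.
Step 4: Ties present; correction factor C = 1 - 6/(15^3 - 15) = 0.998214. Corrected H = 2.977500 / 0.998214 = 2.982826.
Step 5: Under H0, H ~ chi^2(3); p-value = 0.394281.
Step 6: alpha = 0.05. fail to reject H0.

H = 2.9828, df = 3, p = 0.394281, fail to reject H0.


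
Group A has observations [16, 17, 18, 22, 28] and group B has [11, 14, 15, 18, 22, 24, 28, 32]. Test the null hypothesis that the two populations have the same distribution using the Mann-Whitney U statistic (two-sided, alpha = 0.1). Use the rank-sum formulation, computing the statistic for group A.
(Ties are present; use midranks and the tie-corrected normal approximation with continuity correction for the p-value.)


Step 1: Combine and sort all 13 observations; assign midranks.
sorted (value, group): (11,Y), (14,Y), (15,Y), (16,X), (17,X), (18,X), (18,Y), (22,X), (22,Y), (24,Y), (28,X), (28,Y), (32,Y)
ranks: 11->1, 14->2, 15->3, 16->4, 17->5, 18->6.5, 18->6.5, 22->8.5, 22->8.5, 24->10, 28->11.5, 28->11.5, 32->13
Step 2: Rank sum for X: R1 = 4 + 5 + 6.5 + 8.5 + 11.5 = 35.5.
Step 3: U_X = R1 - n1(n1+1)/2 = 35.5 - 5*6/2 = 35.5 - 15 = 20.5.
       U_Y = n1*n2 - U_X = 40 - 20.5 = 19.5.
Step 4: Ties are present, so use the tie-corrected normal approximation (with continuity correction) for the p-value.
Step 5: p-value = 1.000000; compare to alpha = 0.1. fail to reject H0.

U_X = 20.5, p = 1.000000, fail to reject H0 at alpha = 0.1.


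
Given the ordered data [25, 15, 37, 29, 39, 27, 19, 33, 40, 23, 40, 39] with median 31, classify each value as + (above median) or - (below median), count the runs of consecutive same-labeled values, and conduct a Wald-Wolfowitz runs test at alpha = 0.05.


Step 1: Compute median = 31; label A = above, B = below.
Labels in order: BBABABBAABAA  (n_A = 6, n_B = 6)
Step 2: Count runs R = 8.
Step 3: Under H0 (random ordering), E[R] = 2*n_A*n_B/(n_A+n_B) + 1 = 2*6*6/12 + 1 = 7.0000.
        Var[R] = 2*n_A*n_B*(2*n_A*n_B - n_A - n_B) / ((n_A+n_B)^2 * (n_A+n_B-1)) = 4320/1584 = 2.7273.
        SD[R] = 1.6514.
Step 4: Continuity-corrected z = (R - 0.5 - E[R]) / SD[R] = (8 - 0.5 - 7.0000) / 1.6514 = 0.3028.
Step 5: Two-sided p-value via normal approximation = 2*(1 - Phi(|z|)) = 0.762069.
Step 6: alpha = 0.05. fail to reject H0.

R = 8, z = 0.3028, p = 0.762069, fail to reject H0.


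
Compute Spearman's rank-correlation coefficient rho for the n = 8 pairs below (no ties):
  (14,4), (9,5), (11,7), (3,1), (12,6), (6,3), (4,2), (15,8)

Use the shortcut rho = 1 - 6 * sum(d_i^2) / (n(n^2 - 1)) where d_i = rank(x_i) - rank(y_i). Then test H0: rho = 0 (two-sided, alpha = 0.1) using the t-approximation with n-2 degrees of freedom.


Step 1: Rank x and y separately (midranks; no ties here).
rank(x): 14->7, 9->4, 11->5, 3->1, 12->6, 6->3, 4->2, 15->8
rank(y): 4->4, 5->5, 7->7, 1->1, 6->6, 3->3, 2->2, 8->8
Step 2: d_i = R_x(i) - R_y(i); compute d_i^2.
  (7-4)^2=9, (4-5)^2=1, (5-7)^2=4, (1-1)^2=0, (6-6)^2=0, (3-3)^2=0, (2-2)^2=0, (8-8)^2=0
sum(d^2) = 14.
Step 3: rho = 1 - 6*14 / (8*(8^2 - 1)) = 1 - 84/504 = 0.833333.
Step 4: Under H0, t = rho * sqrt((n-2)/(1-rho^2)) = 3.6927 ~ t(6).
Step 5: Two-sided p-value from the t-distribution with 6 df = 0.010176.
Step 6: alpha = 0.1. reject H0.

rho = 0.8333, p = 0.010176, reject H0 at alpha = 0.1.


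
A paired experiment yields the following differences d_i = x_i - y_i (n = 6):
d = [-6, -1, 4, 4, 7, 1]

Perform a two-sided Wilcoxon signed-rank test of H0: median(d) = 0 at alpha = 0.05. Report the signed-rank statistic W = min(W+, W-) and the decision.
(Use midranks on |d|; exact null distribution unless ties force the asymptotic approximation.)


Step 1: Drop any zero differences (none here) and take |d_i|.
|d| = [6, 1, 4, 4, 7, 1]
Step 2: Midrank |d_i| (ties get averaged ranks).
ranks: |6|->5, |1|->1.5, |4|->3.5, |4|->3.5, |7|->6, |1|->1.5
Step 3: Attach original signs; sum ranks with positive sign and with negative sign.
W+ = 3.5 + 3.5 + 6 + 1.5 = 14.5
W- = 5 + 1.5 = 6.5
(Check: W+ + W- = 21 should equal n(n+1)/2 = 21.)
Step 4: Test statistic W = min(W+, W-) = 6.5.
Step 5: Ties in |d|, so use the tie-corrected normal approximation.
        E[W] = n(n+1)/4 = 6*7/4 = 10.5.
        Tie groups: |d|=1 (t=2), |d|=4 (t=2); sum(t^3 - t) = 12.
        Var[W] = n(n+1)(2n+1)/24 - sum(t^3-t)/48 = 546/24 - 12/48 = 22.5.
        z = (W - E[W]) / sqrt(Var[W]) = (6.5 - 10.5) / 4.7434 = -0.8433.
        Two-sided p = 2*Phi(z) = 0.399075.
Step 6: alpha = 0.05. fail to reject H0.

W+ = 14.5, W- = 6.5, W = min = 6.5, p = 0.399075, fail to reject H0.


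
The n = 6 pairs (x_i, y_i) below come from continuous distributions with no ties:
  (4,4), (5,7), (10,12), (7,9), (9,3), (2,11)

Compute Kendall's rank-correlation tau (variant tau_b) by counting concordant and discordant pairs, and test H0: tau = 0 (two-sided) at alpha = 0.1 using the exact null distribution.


Step 1: Enumerate the 15 unordered pairs (i,j) with i<j and classify each by sign(x_j-x_i) * sign(y_j-y_i).
  (1,2):dx=+1,dy=+3->C; (1,3):dx=+6,dy=+8->C; (1,4):dx=+3,dy=+5->C; (1,5):dx=+5,dy=-1->D
  (1,6):dx=-2,dy=+7->D; (2,3):dx=+5,dy=+5->C; (2,4):dx=+2,dy=+2->C; (2,5):dx=+4,dy=-4->D
  (2,6):dx=-3,dy=+4->D; (3,4):dx=-3,dy=-3->C; (3,5):dx=-1,dy=-9->C; (3,6):dx=-8,dy=-1->C
  (4,5):dx=+2,dy=-6->D; (4,6):dx=-5,dy=+2->D; (5,6):dx=-7,dy=+8->D
Step 2: C = 8, D = 7, total pairs = 15.
Step 3: tau = (C - D)/(n(n-1)/2) = (8 - 7)/15 = 0.066667.
Step 4: Exact two-sided p-value (enumerate n! = 720 permutations of y under H0): p = 1.000000.
Step 5: alpha = 0.1. fail to reject H0.

tau_b = 0.0667 (C=8, D=7), p = 1.000000, fail to reject H0.


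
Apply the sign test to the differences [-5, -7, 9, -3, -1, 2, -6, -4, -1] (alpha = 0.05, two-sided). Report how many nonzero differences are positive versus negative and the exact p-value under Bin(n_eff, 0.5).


Step 1: Discard zero differences. Original n = 9; n_eff = number of nonzero differences = 9.
Nonzero differences (with sign): -5, -7, +9, -3, -1, +2, -6, -4, -1
Step 2: Count signs: positive = 2, negative = 7.
Step 3: Under H0: P(positive) = 0.5, so the number of positives S ~ Bin(9, 0.5).
Step 4: Two-sided exact p-value = sum of Bin(9,0.5) probabilities at or below the observed probability = 0.179688.
Step 5: alpha = 0.05. fail to reject H0.

n_eff = 9, pos = 2, neg = 7, p = 0.179688, fail to reject H0.


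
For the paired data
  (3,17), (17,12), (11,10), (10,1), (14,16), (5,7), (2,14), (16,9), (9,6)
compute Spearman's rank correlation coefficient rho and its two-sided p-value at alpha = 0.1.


Step 1: Rank x and y separately (midranks; no ties here).
rank(x): 3->2, 17->9, 11->6, 10->5, 14->7, 5->3, 2->1, 16->8, 9->4
rank(y): 17->9, 12->6, 10->5, 1->1, 16->8, 7->3, 14->7, 9->4, 6->2
Step 2: d_i = R_x(i) - R_y(i); compute d_i^2.
  (2-9)^2=49, (9-6)^2=9, (6-5)^2=1, (5-1)^2=16, (7-8)^2=1, (3-3)^2=0, (1-7)^2=36, (8-4)^2=16, (4-2)^2=4
sum(d^2) = 132.
Step 3: rho = 1 - 6*132 / (9*(9^2 - 1)) = 1 - 792/720 = -0.100000.
Step 4: Under H0, t = rho * sqrt((n-2)/(1-rho^2)) = -0.2659 ~ t(7).
Step 5: Two-sided p-value from the t-distribution with 7 df = 0.797972.
Step 6: alpha = 0.1. fail to reject H0.

rho = -0.1000, p = 0.797972, fail to reject H0 at alpha = 0.1.


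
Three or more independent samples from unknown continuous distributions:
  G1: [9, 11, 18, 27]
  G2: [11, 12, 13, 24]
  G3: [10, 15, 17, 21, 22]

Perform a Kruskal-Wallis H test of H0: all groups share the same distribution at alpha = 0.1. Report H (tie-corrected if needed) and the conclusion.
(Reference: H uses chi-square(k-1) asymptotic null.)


Step 1: Combine all N = 13 observations and assign midranks.
sorted (value, group, rank): (9,G1,1), (10,G3,2), (11,G1,3.5), (11,G2,3.5), (12,G2,5), (13,G2,6), (15,G3,7), (17,G3,8), (18,G1,9), (21,G3,10), (22,G3,11), (24,G2,12), (27,G1,13)
Step 2: Sum ranks within each group.
R_1 = 26.5 (n_1 = 4)
R_2 = 26.5 (n_2 = 4)
R_3 = 38 (n_3 = 5)
Step 3: H = 12/(N(N+1)) * sum(R_i^2/n_i) - 3(N+1)
     = 12/(13*14) * (26.5^2/4 + 26.5^2/4 + 38^2/5) - 3*14
     = 0.065934 * 639.925 - 42
     = 0.192857.
Step 4: Ties present; correction factor C = 1 - 6/(13^3 - 13) = 0.997253. Corrected H = 0.192857 / 0.997253 = 0.193388.
Step 5: Under H0, H ~ chi^2(2); p-value = 0.907834.
Step 6: alpha = 0.1. fail to reject H0.

H = 0.1934, df = 2, p = 0.907834, fail to reject H0.


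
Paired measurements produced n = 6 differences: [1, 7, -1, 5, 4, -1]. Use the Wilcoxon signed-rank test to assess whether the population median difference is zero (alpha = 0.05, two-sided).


Step 1: Drop any zero differences (none here) and take |d_i|.
|d| = [1, 7, 1, 5, 4, 1]
Step 2: Midrank |d_i| (ties get averaged ranks).
ranks: |1|->2, |7|->6, |1|->2, |5|->5, |4|->4, |1|->2
Step 3: Attach original signs; sum ranks with positive sign and with negative sign.
W+ = 2 + 6 + 5 + 4 = 17
W- = 2 + 2 = 4
(Check: W+ + W- = 21 should equal n(n+1)/2 = 21.)
Step 4: Test statistic W = min(W+, W-) = 4.
Step 5: Ties in |d|, so use the tie-corrected normal approximation.
        E[W] = n(n+1)/4 = 6*7/4 = 10.5.
        Tie groups: |d|=1 (t=3); sum(t^3 - t) = 24.
        Var[W] = n(n+1)(2n+1)/24 - sum(t^3-t)/48 = 546/24 - 24/48 = 22.25.
        z = (W - E[W]) / sqrt(Var[W]) = (4 - 10.5) / 4.7170 = -1.3780.
        Two-sided p = 2*Phi(z) = 0.168204.
Step 6: alpha = 0.05. fail to reject H0.

W+ = 17, W- = 4, W = min = 4, p = 0.168204, fail to reject H0.


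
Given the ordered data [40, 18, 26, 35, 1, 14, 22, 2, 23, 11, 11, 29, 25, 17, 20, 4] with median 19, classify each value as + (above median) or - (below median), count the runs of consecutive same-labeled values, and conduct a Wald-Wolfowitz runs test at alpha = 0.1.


Step 1: Compute median = 19; label A = above, B = below.
Labels in order: ABAABBABABBAABAB  (n_A = 8, n_B = 8)
Step 2: Count runs R = 12.
Step 3: Under H0 (random ordering), E[R] = 2*n_A*n_B/(n_A+n_B) + 1 = 2*8*8/16 + 1 = 9.0000.
        Var[R] = 2*n_A*n_B*(2*n_A*n_B - n_A - n_B) / ((n_A+n_B)^2 * (n_A+n_B-1)) = 14336/3840 = 3.7333.
        SD[R] = 1.9322.
Step 4: Continuity-corrected z = (R - 0.5 - E[R]) / SD[R] = (12 - 0.5 - 9.0000) / 1.9322 = 1.2939.
Step 5: Two-sided p-value via normal approximation = 2*(1 - Phi(|z|)) = 0.195709.
Step 6: alpha = 0.1. fail to reject H0.

R = 12, z = 1.2939, p = 0.195709, fail to reject H0.


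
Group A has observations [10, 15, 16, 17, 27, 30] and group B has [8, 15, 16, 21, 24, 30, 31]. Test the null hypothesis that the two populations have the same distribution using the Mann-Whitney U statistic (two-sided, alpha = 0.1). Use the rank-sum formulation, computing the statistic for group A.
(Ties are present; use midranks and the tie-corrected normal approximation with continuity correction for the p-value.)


Step 1: Combine and sort all 13 observations; assign midranks.
sorted (value, group): (8,Y), (10,X), (15,X), (15,Y), (16,X), (16,Y), (17,X), (21,Y), (24,Y), (27,X), (30,X), (30,Y), (31,Y)
ranks: 8->1, 10->2, 15->3.5, 15->3.5, 16->5.5, 16->5.5, 17->7, 21->8, 24->9, 27->10, 30->11.5, 30->11.5, 31->13
Step 2: Rank sum for X: R1 = 2 + 3.5 + 5.5 + 7 + 10 + 11.5 = 39.5.
Step 3: U_X = R1 - n1(n1+1)/2 = 39.5 - 6*7/2 = 39.5 - 21 = 18.5.
       U_Y = n1*n2 - U_X = 42 - 18.5 = 23.5.
Step 4: Ties are present, so use the tie-corrected normal approximation (with continuity correction) for the p-value.
Step 5: p-value = 0.774190; compare to alpha = 0.1. fail to reject H0.

U_X = 18.5, p = 0.774190, fail to reject H0 at alpha = 0.1.


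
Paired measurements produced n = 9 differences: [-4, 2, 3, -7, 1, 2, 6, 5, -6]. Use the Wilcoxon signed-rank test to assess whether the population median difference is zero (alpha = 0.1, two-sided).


Step 1: Drop any zero differences (none here) and take |d_i|.
|d| = [4, 2, 3, 7, 1, 2, 6, 5, 6]
Step 2: Midrank |d_i| (ties get averaged ranks).
ranks: |4|->5, |2|->2.5, |3|->4, |7|->9, |1|->1, |2|->2.5, |6|->7.5, |5|->6, |6|->7.5
Step 3: Attach original signs; sum ranks with positive sign and with negative sign.
W+ = 2.5 + 4 + 1 + 2.5 + 7.5 + 6 = 23.5
W- = 5 + 9 + 7.5 = 21.5
(Check: W+ + W- = 45 should equal n(n+1)/2 = 45.)
Step 4: Test statistic W = min(W+, W-) = 21.5.
Step 5: Ties in |d|, so use the tie-corrected normal approximation.
        E[W] = n(n+1)/4 = 9*10/4 = 22.5.
        Tie groups: |d|=2 (t=2), |d|=6 (t=2); sum(t^3 - t) = 12.
        Var[W] = n(n+1)(2n+1)/24 - sum(t^3-t)/48 = 1710/24 - 12/48 = 71.
        z = (W - E[W]) / sqrt(Var[W]) = (21.5 - 22.5) / 8.4261 = -0.1187.
        Two-sided p = 2*Phi(z) = 0.905530.
Step 6: alpha = 0.1. fail to reject H0.

W+ = 23.5, W- = 21.5, W = min = 21.5, p = 0.905530, fail to reject H0.


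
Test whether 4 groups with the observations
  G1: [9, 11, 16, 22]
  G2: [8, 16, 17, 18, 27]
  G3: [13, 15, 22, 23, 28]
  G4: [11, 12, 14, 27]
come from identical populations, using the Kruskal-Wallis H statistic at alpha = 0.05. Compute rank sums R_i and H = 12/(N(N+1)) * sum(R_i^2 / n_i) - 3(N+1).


Step 1: Combine all N = 18 observations and assign midranks.
sorted (value, group, rank): (8,G2,1), (9,G1,2), (11,G1,3.5), (11,G4,3.5), (12,G4,5), (13,G3,6), (14,G4,7), (15,G3,8), (16,G1,9.5), (16,G2,9.5), (17,G2,11), (18,G2,12), (22,G1,13.5), (22,G3,13.5), (23,G3,15), (27,G2,16.5), (27,G4,16.5), (28,G3,18)
Step 2: Sum ranks within each group.
R_1 = 28.5 (n_1 = 4)
R_2 = 50 (n_2 = 5)
R_3 = 60.5 (n_3 = 5)
R_4 = 32 (n_4 = 4)
Step 3: H = 12/(N(N+1)) * sum(R_i^2/n_i) - 3(N+1)
     = 12/(18*19) * (28.5^2/4 + 50^2/5 + 60.5^2/5 + 32^2/4) - 3*19
     = 0.035088 * 1691.11 - 57
     = 2.337281.
Step 4: Ties present; correction factor C = 1 - 24/(18^3 - 18) = 0.995872. Corrected H = 2.337281 / 0.995872 = 2.346969.
Step 5: Under H0, H ~ chi^2(3); p-value = 0.503583.
Step 6: alpha = 0.05. fail to reject H0.

H = 2.3470, df = 3, p = 0.503583, fail to reject H0.


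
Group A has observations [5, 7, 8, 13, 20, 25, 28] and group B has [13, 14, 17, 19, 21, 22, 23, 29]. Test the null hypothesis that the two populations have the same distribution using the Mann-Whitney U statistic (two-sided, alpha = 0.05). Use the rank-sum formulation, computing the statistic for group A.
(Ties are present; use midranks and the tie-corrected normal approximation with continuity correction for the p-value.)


Step 1: Combine and sort all 15 observations; assign midranks.
sorted (value, group): (5,X), (7,X), (8,X), (13,X), (13,Y), (14,Y), (17,Y), (19,Y), (20,X), (21,Y), (22,Y), (23,Y), (25,X), (28,X), (29,Y)
ranks: 5->1, 7->2, 8->3, 13->4.5, 13->4.5, 14->6, 17->7, 19->8, 20->9, 21->10, 22->11, 23->12, 25->13, 28->14, 29->15
Step 2: Rank sum for X: R1 = 1 + 2 + 3 + 4.5 + 9 + 13 + 14 = 46.5.
Step 3: U_X = R1 - n1(n1+1)/2 = 46.5 - 7*8/2 = 46.5 - 28 = 18.5.
       U_Y = n1*n2 - U_X = 56 - 18.5 = 37.5.
Step 4: Ties are present, so use the tie-corrected normal approximation (with continuity correction) for the p-value.
Step 5: p-value = 0.297190; compare to alpha = 0.05. fail to reject H0.

U_X = 18.5, p = 0.297190, fail to reject H0 at alpha = 0.05.


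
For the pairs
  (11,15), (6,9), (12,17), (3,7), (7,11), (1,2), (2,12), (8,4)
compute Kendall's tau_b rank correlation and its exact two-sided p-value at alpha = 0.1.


Step 1: Enumerate the 28 unordered pairs (i,j) with i<j and classify each by sign(x_j-x_i) * sign(y_j-y_i).
  (1,2):dx=-5,dy=-6->C; (1,3):dx=+1,dy=+2->C; (1,4):dx=-8,dy=-8->C; (1,5):dx=-4,dy=-4->C
  (1,6):dx=-10,dy=-13->C; (1,7):dx=-9,dy=-3->C; (1,8):dx=-3,dy=-11->C; (2,3):dx=+6,dy=+8->C
  (2,4):dx=-3,dy=-2->C; (2,5):dx=+1,dy=+2->C; (2,6):dx=-5,dy=-7->C; (2,7):dx=-4,dy=+3->D
  (2,8):dx=+2,dy=-5->D; (3,4):dx=-9,dy=-10->C; (3,5):dx=-5,dy=-6->C; (3,6):dx=-11,dy=-15->C
  (3,7):dx=-10,dy=-5->C; (3,8):dx=-4,dy=-13->C; (4,5):dx=+4,dy=+4->C; (4,6):dx=-2,dy=-5->C
  (4,7):dx=-1,dy=+5->D; (4,8):dx=+5,dy=-3->D; (5,6):dx=-6,dy=-9->C; (5,7):dx=-5,dy=+1->D
  (5,8):dx=+1,dy=-7->D; (6,7):dx=+1,dy=+10->C; (6,8):dx=+7,dy=+2->C; (7,8):dx=+6,dy=-8->D
Step 2: C = 21, D = 7, total pairs = 28.
Step 3: tau = (C - D)/(n(n-1)/2) = (21 - 7)/28 = 0.500000.
Step 4: Exact two-sided p-value (enumerate n! = 40320 permutations of y under H0): p = 0.108681.
Step 5: alpha = 0.1. fail to reject H0.

tau_b = 0.5000 (C=21, D=7), p = 0.108681, fail to reject H0.


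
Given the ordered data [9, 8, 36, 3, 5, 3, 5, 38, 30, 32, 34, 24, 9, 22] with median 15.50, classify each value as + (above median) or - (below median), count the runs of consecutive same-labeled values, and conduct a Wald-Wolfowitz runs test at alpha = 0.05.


Step 1: Compute median = 15.50; label A = above, B = below.
Labels in order: BBABBBBAAAAABA  (n_A = 7, n_B = 7)
Step 2: Count runs R = 6.
Step 3: Under H0 (random ordering), E[R] = 2*n_A*n_B/(n_A+n_B) + 1 = 2*7*7/14 + 1 = 8.0000.
        Var[R] = 2*n_A*n_B*(2*n_A*n_B - n_A - n_B) / ((n_A+n_B)^2 * (n_A+n_B-1)) = 8232/2548 = 3.2308.
        SD[R] = 1.7974.
Step 4: Continuity-corrected z = (R + 0.5 - E[R]) / SD[R] = (6 + 0.5 - 8.0000) / 1.7974 = -0.8345.
Step 5: Two-sided p-value via normal approximation = 2*(1 - Phi(|z|)) = 0.403986.
Step 6: alpha = 0.05. fail to reject H0.

R = 6, z = -0.8345, p = 0.403986, fail to reject H0.


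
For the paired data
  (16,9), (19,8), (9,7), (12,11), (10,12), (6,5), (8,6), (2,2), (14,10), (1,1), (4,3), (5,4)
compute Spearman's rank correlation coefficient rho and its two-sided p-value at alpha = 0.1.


Step 1: Rank x and y separately (midranks; no ties here).
rank(x): 16->11, 19->12, 9->7, 12->9, 10->8, 6->5, 8->6, 2->2, 14->10, 1->1, 4->3, 5->4
rank(y): 9->9, 8->8, 7->7, 11->11, 12->12, 5->5, 6->6, 2->2, 10->10, 1->1, 3->3, 4->4
Step 2: d_i = R_x(i) - R_y(i); compute d_i^2.
  (11-9)^2=4, (12-8)^2=16, (7-7)^2=0, (9-11)^2=4, (8-12)^2=16, (5-5)^2=0, (6-6)^2=0, (2-2)^2=0, (10-10)^2=0, (1-1)^2=0, (3-3)^2=0, (4-4)^2=0
sum(d^2) = 40.
Step 3: rho = 1 - 6*40 / (12*(12^2 - 1)) = 1 - 240/1716 = 0.860140.
Step 4: Under H0, t = rho * sqrt((n-2)/(1-rho^2)) = 5.3327 ~ t(10).
Step 5: Two-sided p-value from the t-distribution with 10 df = 0.000332.
Step 6: alpha = 0.1. reject H0.

rho = 0.8601, p = 0.000332, reject H0 at alpha = 0.1.


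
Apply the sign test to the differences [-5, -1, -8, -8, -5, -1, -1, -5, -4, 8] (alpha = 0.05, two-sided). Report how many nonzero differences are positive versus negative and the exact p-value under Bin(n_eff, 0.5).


Step 1: Discard zero differences. Original n = 10; n_eff = number of nonzero differences = 10.
Nonzero differences (with sign): -5, -1, -8, -8, -5, -1, -1, -5, -4, +8
Step 2: Count signs: positive = 1, negative = 9.
Step 3: Under H0: P(positive) = 0.5, so the number of positives S ~ Bin(10, 0.5).
Step 4: Two-sided exact p-value = sum of Bin(10,0.5) probabilities at or below the observed probability = 0.021484.
Step 5: alpha = 0.05. reject H0.

n_eff = 10, pos = 1, neg = 9, p = 0.021484, reject H0.


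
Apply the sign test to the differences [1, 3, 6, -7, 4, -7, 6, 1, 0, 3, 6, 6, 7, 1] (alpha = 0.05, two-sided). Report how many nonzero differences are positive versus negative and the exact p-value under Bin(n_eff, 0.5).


Step 1: Discard zero differences. Original n = 14; n_eff = number of nonzero differences = 13.
Nonzero differences (with sign): +1, +3, +6, -7, +4, -7, +6, +1, +3, +6, +6, +7, +1
Step 2: Count signs: positive = 11, negative = 2.
Step 3: Under H0: P(positive) = 0.5, so the number of positives S ~ Bin(13, 0.5).
Step 4: Two-sided exact p-value = sum of Bin(13,0.5) probabilities at or below the observed probability = 0.022461.
Step 5: alpha = 0.05. reject H0.

n_eff = 13, pos = 11, neg = 2, p = 0.022461, reject H0.


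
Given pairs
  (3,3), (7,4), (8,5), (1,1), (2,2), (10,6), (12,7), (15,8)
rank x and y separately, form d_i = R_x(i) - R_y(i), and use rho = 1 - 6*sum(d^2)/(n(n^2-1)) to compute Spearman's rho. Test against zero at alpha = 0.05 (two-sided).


Step 1: Rank x and y separately (midranks; no ties here).
rank(x): 3->3, 7->4, 8->5, 1->1, 2->2, 10->6, 12->7, 15->8
rank(y): 3->3, 4->4, 5->5, 1->1, 2->2, 6->6, 7->7, 8->8
Step 2: d_i = R_x(i) - R_y(i); compute d_i^2.
  (3-3)^2=0, (4-4)^2=0, (5-5)^2=0, (1-1)^2=0, (2-2)^2=0, (6-6)^2=0, (7-7)^2=0, (8-8)^2=0
sum(d^2) = 0.
Step 3: rho = 1 - 6*0 / (8*(8^2 - 1)) = 1 - 0/504 = 1.000000.
Step 5: Two-sided p-value from the t-distribution with 6 df = 0.000000.
Step 6: alpha = 0.05. reject H0.

rho = 1.0000, p = 0.000000, reject H0 at alpha = 0.05.


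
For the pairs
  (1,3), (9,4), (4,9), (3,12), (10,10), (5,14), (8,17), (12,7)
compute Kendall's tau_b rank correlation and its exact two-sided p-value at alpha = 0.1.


Step 1: Enumerate the 28 unordered pairs (i,j) with i<j and classify each by sign(x_j-x_i) * sign(y_j-y_i).
  (1,2):dx=+8,dy=+1->C; (1,3):dx=+3,dy=+6->C; (1,4):dx=+2,dy=+9->C; (1,5):dx=+9,dy=+7->C
  (1,6):dx=+4,dy=+11->C; (1,7):dx=+7,dy=+14->C; (1,8):dx=+11,dy=+4->C; (2,3):dx=-5,dy=+5->D
  (2,4):dx=-6,dy=+8->D; (2,5):dx=+1,dy=+6->C; (2,6):dx=-4,dy=+10->D; (2,7):dx=-1,dy=+13->D
  (2,8):dx=+3,dy=+3->C; (3,4):dx=-1,dy=+3->D; (3,5):dx=+6,dy=+1->C; (3,6):dx=+1,dy=+5->C
  (3,7):dx=+4,dy=+8->C; (3,8):dx=+8,dy=-2->D; (4,5):dx=+7,dy=-2->D; (4,6):dx=+2,dy=+2->C
  (4,7):dx=+5,dy=+5->C; (4,8):dx=+9,dy=-5->D; (5,6):dx=-5,dy=+4->D; (5,7):dx=-2,dy=+7->D
  (5,8):dx=+2,dy=-3->D; (6,7):dx=+3,dy=+3->C; (6,8):dx=+7,dy=-7->D; (7,8):dx=+4,dy=-10->D
Step 2: C = 15, D = 13, total pairs = 28.
Step 3: tau = (C - D)/(n(n-1)/2) = (15 - 13)/28 = 0.071429.
Step 4: Exact two-sided p-value (enumerate n! = 40320 permutations of y under H0): p = 0.904861.
Step 5: alpha = 0.1. fail to reject H0.

tau_b = 0.0714 (C=15, D=13), p = 0.904861, fail to reject H0.


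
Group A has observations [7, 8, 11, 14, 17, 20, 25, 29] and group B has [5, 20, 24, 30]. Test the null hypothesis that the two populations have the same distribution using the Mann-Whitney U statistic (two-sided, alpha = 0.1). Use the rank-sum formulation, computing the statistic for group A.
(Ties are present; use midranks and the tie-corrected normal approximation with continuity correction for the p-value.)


Step 1: Combine and sort all 12 observations; assign midranks.
sorted (value, group): (5,Y), (7,X), (8,X), (11,X), (14,X), (17,X), (20,X), (20,Y), (24,Y), (25,X), (29,X), (30,Y)
ranks: 5->1, 7->2, 8->3, 11->4, 14->5, 17->6, 20->7.5, 20->7.5, 24->9, 25->10, 29->11, 30->12
Step 2: Rank sum for X: R1 = 2 + 3 + 4 + 5 + 6 + 7.5 + 10 + 11 = 48.5.
Step 3: U_X = R1 - n1(n1+1)/2 = 48.5 - 8*9/2 = 48.5 - 36 = 12.5.
       U_Y = n1*n2 - U_X = 32 - 12.5 = 19.5.
Step 4: Ties are present, so use the tie-corrected normal approximation (with continuity correction) for the p-value.
Step 5: p-value = 0.609759; compare to alpha = 0.1. fail to reject H0.

U_X = 12.5, p = 0.609759, fail to reject H0 at alpha = 0.1.


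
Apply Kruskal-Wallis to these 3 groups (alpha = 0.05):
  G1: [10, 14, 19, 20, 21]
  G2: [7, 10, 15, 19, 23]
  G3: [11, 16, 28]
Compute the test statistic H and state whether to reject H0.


Step 1: Combine all N = 13 observations and assign midranks.
sorted (value, group, rank): (7,G2,1), (10,G1,2.5), (10,G2,2.5), (11,G3,4), (14,G1,5), (15,G2,6), (16,G3,7), (19,G1,8.5), (19,G2,8.5), (20,G1,10), (21,G1,11), (23,G2,12), (28,G3,13)
Step 2: Sum ranks within each group.
R_1 = 37 (n_1 = 5)
R_2 = 30 (n_2 = 5)
R_3 = 24 (n_3 = 3)
Step 3: H = 12/(N(N+1)) * sum(R_i^2/n_i) - 3(N+1)
     = 12/(13*14) * (37^2/5 + 30^2/5 + 24^2/3) - 3*14
     = 0.065934 * 645.8 - 42
     = 0.580220.
Step 4: Ties present; correction factor C = 1 - 12/(13^3 - 13) = 0.994505. Corrected H = 0.580220 / 0.994505 = 0.583425.
Step 5: Under H0, H ~ chi^2(2); p-value = 0.746983.
Step 6: alpha = 0.05. fail to reject H0.

H = 0.5834, df = 2, p = 0.746983, fail to reject H0.


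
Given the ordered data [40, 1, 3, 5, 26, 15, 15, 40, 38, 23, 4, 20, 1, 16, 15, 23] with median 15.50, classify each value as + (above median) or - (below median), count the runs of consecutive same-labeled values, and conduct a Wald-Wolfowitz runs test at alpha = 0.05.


Step 1: Compute median = 15.50; label A = above, B = below.
Labels in order: ABBBABBAAABABABA  (n_A = 8, n_B = 8)
Step 2: Count runs R = 11.
Step 3: Under H0 (random ordering), E[R] = 2*n_A*n_B/(n_A+n_B) + 1 = 2*8*8/16 + 1 = 9.0000.
        Var[R] = 2*n_A*n_B*(2*n_A*n_B - n_A - n_B) / ((n_A+n_B)^2 * (n_A+n_B-1)) = 14336/3840 = 3.7333.
        SD[R] = 1.9322.
Step 4: Continuity-corrected z = (R - 0.5 - E[R]) / SD[R] = (11 - 0.5 - 9.0000) / 1.9322 = 0.7763.
Step 5: Two-sided p-value via normal approximation = 2*(1 - Phi(|z|)) = 0.437558.
Step 6: alpha = 0.05. fail to reject H0.

R = 11, z = 0.7763, p = 0.437558, fail to reject H0.


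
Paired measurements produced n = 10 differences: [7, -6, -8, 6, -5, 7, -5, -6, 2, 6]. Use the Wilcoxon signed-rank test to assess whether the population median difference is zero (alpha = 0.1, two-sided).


Step 1: Drop any zero differences (none here) and take |d_i|.
|d| = [7, 6, 8, 6, 5, 7, 5, 6, 2, 6]
Step 2: Midrank |d_i| (ties get averaged ranks).
ranks: |7|->8.5, |6|->5.5, |8|->10, |6|->5.5, |5|->2.5, |7|->8.5, |5|->2.5, |6|->5.5, |2|->1, |6|->5.5
Step 3: Attach original signs; sum ranks with positive sign and with negative sign.
W+ = 8.5 + 5.5 + 8.5 + 1 + 5.5 = 29
W- = 5.5 + 10 + 2.5 + 2.5 + 5.5 = 26
(Check: W+ + W- = 55 should equal n(n+1)/2 = 55.)
Step 4: Test statistic W = min(W+, W-) = 26.
Step 5: Ties in |d|, so use the tie-corrected normal approximation.
        E[W] = n(n+1)/4 = 10*11/4 = 27.5.
        Tie groups: |d|=5 (t=2), |d|=6 (t=4), |d|=7 (t=2); sum(t^3 - t) = 72.
        Var[W] = n(n+1)(2n+1)/24 - sum(t^3-t)/48 = 2310/24 - 72/48 = 94.75.
        z = (W - E[W]) / sqrt(Var[W]) = (26 - 27.5) / 9.7340 = -0.1541.
        Two-sided p = 2*Phi(z) = 0.877531.
Step 6: alpha = 0.1. fail to reject H0.

W+ = 29, W- = 26, W = min = 26, p = 0.877531, fail to reject H0.


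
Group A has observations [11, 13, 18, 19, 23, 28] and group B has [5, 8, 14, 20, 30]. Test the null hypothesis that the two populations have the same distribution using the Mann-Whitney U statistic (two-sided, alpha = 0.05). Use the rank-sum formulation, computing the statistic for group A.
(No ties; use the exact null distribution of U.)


Step 1: Combine and sort all 11 observations; assign midranks.
sorted (value, group): (5,Y), (8,Y), (11,X), (13,X), (14,Y), (18,X), (19,X), (20,Y), (23,X), (28,X), (30,Y)
ranks: 5->1, 8->2, 11->3, 13->4, 14->5, 18->6, 19->7, 20->8, 23->9, 28->10, 30->11
Step 2: Rank sum for X: R1 = 3 + 4 + 6 + 7 + 9 + 10 = 39.
Step 3: U_X = R1 - n1(n1+1)/2 = 39 - 6*7/2 = 39 - 21 = 18.
       U_Y = n1*n2 - U_X = 30 - 18 = 12.
Step 4: No ties, so the exact null distribution of U (based on enumerating the C(11,6) = 462 equally likely rank assignments) gives the two-sided p-value.
Step 5: p-value = 0.662338; compare to alpha = 0.05. fail to reject H0.

U_X = 18, p = 0.662338, fail to reject H0 at alpha = 0.05.


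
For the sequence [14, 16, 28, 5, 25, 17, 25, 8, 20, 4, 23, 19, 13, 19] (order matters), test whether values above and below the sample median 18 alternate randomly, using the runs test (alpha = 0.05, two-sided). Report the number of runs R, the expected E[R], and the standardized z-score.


Step 1: Compute median = 18; label A = above, B = below.
Labels in order: BBABABABABAABA  (n_A = 7, n_B = 7)
Step 2: Count runs R = 12.
Step 3: Under H0 (random ordering), E[R] = 2*n_A*n_B/(n_A+n_B) + 1 = 2*7*7/14 + 1 = 8.0000.
        Var[R] = 2*n_A*n_B*(2*n_A*n_B - n_A - n_B) / ((n_A+n_B)^2 * (n_A+n_B-1)) = 8232/2548 = 3.2308.
        SD[R] = 1.7974.
Step 4: Continuity-corrected z = (R - 0.5 - E[R]) / SD[R] = (12 - 0.5 - 8.0000) / 1.7974 = 1.9472.
Step 5: Two-sided p-value via normal approximation = 2*(1 - Phi(|z|)) = 0.051508.
Step 6: alpha = 0.05. fail to reject H0.

R = 12, z = 1.9472, p = 0.051508, fail to reject H0.


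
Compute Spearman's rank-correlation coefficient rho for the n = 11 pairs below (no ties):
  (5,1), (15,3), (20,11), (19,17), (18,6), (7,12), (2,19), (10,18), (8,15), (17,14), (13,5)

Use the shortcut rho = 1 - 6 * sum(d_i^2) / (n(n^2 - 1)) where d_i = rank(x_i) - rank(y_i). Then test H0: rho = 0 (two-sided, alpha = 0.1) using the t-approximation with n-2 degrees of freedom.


Step 1: Rank x and y separately (midranks; no ties here).
rank(x): 5->2, 15->7, 20->11, 19->10, 18->9, 7->3, 2->1, 10->5, 8->4, 17->8, 13->6
rank(y): 1->1, 3->2, 11->5, 17->9, 6->4, 12->6, 19->11, 18->10, 15->8, 14->7, 5->3
Step 2: d_i = R_x(i) - R_y(i); compute d_i^2.
  (2-1)^2=1, (7-2)^2=25, (11-5)^2=36, (10-9)^2=1, (9-4)^2=25, (3-6)^2=9, (1-11)^2=100, (5-10)^2=25, (4-8)^2=16, (8-7)^2=1, (6-3)^2=9
sum(d^2) = 248.
Step 3: rho = 1 - 6*248 / (11*(11^2 - 1)) = 1 - 1488/1320 = -0.127273.
Step 4: Under H0, t = rho * sqrt((n-2)/(1-rho^2)) = -0.3849 ~ t(9).
Step 5: Two-sided p-value from the t-distribution with 9 df = 0.709215.
Step 6: alpha = 0.1. fail to reject H0.

rho = -0.1273, p = 0.709215, fail to reject H0 at alpha = 0.1.


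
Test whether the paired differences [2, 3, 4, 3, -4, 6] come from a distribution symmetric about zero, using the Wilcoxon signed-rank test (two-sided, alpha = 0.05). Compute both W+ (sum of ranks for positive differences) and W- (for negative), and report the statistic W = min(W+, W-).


Step 1: Drop any zero differences (none here) and take |d_i|.
|d| = [2, 3, 4, 3, 4, 6]
Step 2: Midrank |d_i| (ties get averaged ranks).
ranks: |2|->1, |3|->2.5, |4|->4.5, |3|->2.5, |4|->4.5, |6|->6
Step 3: Attach original signs; sum ranks with positive sign and with negative sign.
W+ = 1 + 2.5 + 4.5 + 2.5 + 6 = 16.5
W- = 4.5 = 4.5
(Check: W+ + W- = 21 should equal n(n+1)/2 = 21.)
Step 4: Test statistic W = min(W+, W-) = 4.5.
Step 5: Ties in |d|, so use the tie-corrected normal approximation.
        E[W] = n(n+1)/4 = 6*7/4 = 10.5.
        Tie groups: |d|=3 (t=2), |d|=4 (t=2); sum(t^3 - t) = 12.
        Var[W] = n(n+1)(2n+1)/24 - sum(t^3-t)/48 = 546/24 - 12/48 = 22.5.
        z = (W - E[W]) / sqrt(Var[W]) = (4.5 - 10.5) / 4.7434 = -1.2649.
        Two-sided p = 2*Phi(z) = 0.205903.
Step 6: alpha = 0.05. fail to reject H0.

W+ = 16.5, W- = 4.5, W = min = 4.5, p = 0.205903, fail to reject H0.
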